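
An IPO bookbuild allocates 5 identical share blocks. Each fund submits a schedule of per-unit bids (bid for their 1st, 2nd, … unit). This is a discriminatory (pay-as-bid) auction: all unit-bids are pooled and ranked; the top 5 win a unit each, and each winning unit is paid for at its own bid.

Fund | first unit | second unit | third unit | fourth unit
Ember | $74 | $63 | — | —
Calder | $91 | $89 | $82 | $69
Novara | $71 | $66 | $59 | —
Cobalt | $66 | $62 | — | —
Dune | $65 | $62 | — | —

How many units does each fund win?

All unit-bids, highest first — top 5: 91 (Calder-1), 89 (Calder-2), 82 (Calder-3), 74 (Ember-1), 71 (Novara-1)
Next rejected bid: $69 (not a price — pay-as-bid).
Allocation: Calder 3, Ember 1, Novara 1.

Calder 3, Ember 1, Novara 1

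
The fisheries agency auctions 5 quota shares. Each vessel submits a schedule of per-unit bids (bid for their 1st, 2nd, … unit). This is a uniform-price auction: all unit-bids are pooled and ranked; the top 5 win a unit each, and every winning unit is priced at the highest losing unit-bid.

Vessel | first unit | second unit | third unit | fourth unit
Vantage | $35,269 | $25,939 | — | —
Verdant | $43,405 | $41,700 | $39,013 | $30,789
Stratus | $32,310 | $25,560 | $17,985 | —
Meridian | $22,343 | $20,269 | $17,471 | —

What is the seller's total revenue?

Total revenue: $153,945

All unit-bids, highest first — top 5: 43,405 (Verdant-1), 41,700 (Verdant-2), 39,013 (Verdant-3), 35,269 (Vantage-1), 32,310 (Stratus-1)
The (k+1)-th unit-bid is $30,789.
Allocation: Stratus 1, Vantage 1, Verdant 3. Every unit priced at $30,789.
Revenue = 5 × 30,789 = $153,945.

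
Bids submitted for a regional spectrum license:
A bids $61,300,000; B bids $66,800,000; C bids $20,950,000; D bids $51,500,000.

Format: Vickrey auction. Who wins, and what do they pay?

B pays $61,300,000

Sorting bids: 66,800,000 (B) > 61,300,000 (A) > 51,500,000 (D) > 20,950,000 (C)
B wins with the highest bid; price is set by the runner-up at $61,300,000.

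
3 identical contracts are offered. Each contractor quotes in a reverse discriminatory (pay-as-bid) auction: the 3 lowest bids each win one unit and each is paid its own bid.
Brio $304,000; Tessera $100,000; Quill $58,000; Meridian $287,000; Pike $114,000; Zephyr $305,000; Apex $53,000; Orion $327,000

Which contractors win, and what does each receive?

Apex $53,000, Quill $58,000, Tessera $100,000

Bids ranked low→high: 53,000 (Apex), 58,000 (Quill), 100,000 (Tessera), 114,000 (Pike), 287,000 (Meridian), …
Winners (3 units): Apex, Quill, Tessera.
Each winner is paid its own bid: Apex $53,000, Quill $58,000, Tessera $100,000.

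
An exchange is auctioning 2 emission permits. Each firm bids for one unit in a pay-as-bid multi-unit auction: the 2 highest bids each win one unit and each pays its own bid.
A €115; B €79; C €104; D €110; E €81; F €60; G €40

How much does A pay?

Ordering the bids: 115 (A), 110 (D), 104 (C), 81 (E), …
Winners (2 units): A, D.
A wins → own bid €115.

A pays €115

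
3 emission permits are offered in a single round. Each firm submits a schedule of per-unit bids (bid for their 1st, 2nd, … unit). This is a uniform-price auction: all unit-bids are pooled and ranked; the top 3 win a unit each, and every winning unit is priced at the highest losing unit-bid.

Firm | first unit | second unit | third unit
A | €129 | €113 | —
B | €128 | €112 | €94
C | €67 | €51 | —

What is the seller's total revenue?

All unit-bids, highest first — top 3: 129 (A-1), 128 (B-1), 113 (A-2)
The (k+1)-th unit-bid is €112.
Allocation: A 2, B 1. Every unit priced at €112.
Revenue = 3 × 112 = €336.

Total revenue: €336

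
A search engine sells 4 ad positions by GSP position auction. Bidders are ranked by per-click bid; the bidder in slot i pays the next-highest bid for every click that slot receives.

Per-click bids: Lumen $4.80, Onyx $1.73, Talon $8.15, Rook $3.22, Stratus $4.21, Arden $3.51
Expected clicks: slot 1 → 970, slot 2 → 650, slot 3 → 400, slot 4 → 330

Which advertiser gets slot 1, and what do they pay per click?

Talon; $4.80 per click

Per-click bids in order: $8.15 (Talon) > $4.80 (Lumen) > $4.21 (Stratus) > $3.51 (Arden) > $3.22 (Rook) > …
Slot 1 goes to the first-ranked bidder, Talon, who pays the next bid down: $4.80/click.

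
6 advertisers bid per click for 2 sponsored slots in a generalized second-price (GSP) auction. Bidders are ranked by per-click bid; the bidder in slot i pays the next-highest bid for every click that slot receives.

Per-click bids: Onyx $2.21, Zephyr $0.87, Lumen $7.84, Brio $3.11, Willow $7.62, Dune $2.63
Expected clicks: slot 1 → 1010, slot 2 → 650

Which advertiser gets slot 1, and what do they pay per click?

Lumen; $7.62 per click

Sorting advertisers: $7.84 (Lumen) > $7.62 (Willow) > $3.11 (Brio) > …
Slot 1 goes to the first-ranked bidder, Lumen, who pays the next bid down: $7.62/click.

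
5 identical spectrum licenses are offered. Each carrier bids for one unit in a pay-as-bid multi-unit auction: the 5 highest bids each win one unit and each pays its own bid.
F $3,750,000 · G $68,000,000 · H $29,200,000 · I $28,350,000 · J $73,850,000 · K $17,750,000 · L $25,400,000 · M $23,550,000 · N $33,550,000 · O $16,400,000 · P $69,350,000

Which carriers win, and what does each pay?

Sorting: 73,850,000 (J), 69,350,000 (P), 68,000,000 (G), 33,550,000 (N), 29,200,000 (H), 28,350,000 (I), 25,400,000 (L), …
The 5 highest are J, P, G, N, H.
Each winner pays its own bid: J $73,850,000, P $69,350,000, G $68,000,000, N $33,550,000, H $29,200,000.

J $73,850,000, P $69,350,000, G $68,000,000, N $33,550,000, H $29,200,000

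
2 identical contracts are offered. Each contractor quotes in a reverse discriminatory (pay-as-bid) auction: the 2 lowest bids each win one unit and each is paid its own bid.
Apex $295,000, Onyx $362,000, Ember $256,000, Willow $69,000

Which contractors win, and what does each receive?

Ordering the bids: 69,000 (Willow), 256,000 (Ember), 295,000 (Apex), 362,000 (Onyx)
Lowest 2: Willow, Ember.
Each winner is paid its own bid: Willow $69,000, Ember $256,000.

Willow $69,000, Ember $256,000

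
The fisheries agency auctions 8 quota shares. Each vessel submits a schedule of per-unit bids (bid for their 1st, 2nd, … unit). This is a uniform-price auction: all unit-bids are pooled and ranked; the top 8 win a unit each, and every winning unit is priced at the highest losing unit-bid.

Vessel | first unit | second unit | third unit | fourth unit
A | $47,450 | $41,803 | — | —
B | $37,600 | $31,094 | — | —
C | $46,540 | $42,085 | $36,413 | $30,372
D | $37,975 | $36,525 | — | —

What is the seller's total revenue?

Pooled unit-bids ranked (top 8): 47,450 (A-1), 46,540 (C-1), 42,085 (C-2), 41,803 (A-2), 37,975 (D-1), 37,600 (B-1), 36,525 (D-2), 36,413 (C-3)
First bid not allocated: $31,094.
Allocation: A 2, B 1, C 3, D 2. Every unit priced at $31,094.
Revenue = 8 × 31,094 = $248,752.

Total revenue: $248,752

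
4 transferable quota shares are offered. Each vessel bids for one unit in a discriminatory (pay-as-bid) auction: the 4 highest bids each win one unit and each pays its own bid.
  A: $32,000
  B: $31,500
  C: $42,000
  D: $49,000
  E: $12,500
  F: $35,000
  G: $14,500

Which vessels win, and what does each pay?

D $49,000, C $42,000, F $35,000, A $32,000

Ordering the bids: 49,000 (D), 42,000 (C), 35,000 (F), 32,000 (A), 31,500 (B), 14,500 (G), …
Winners (4 units): D, C, F, A.
Each winner pays its own bid: D $49,000, C $42,000, F $35,000, A $32,000.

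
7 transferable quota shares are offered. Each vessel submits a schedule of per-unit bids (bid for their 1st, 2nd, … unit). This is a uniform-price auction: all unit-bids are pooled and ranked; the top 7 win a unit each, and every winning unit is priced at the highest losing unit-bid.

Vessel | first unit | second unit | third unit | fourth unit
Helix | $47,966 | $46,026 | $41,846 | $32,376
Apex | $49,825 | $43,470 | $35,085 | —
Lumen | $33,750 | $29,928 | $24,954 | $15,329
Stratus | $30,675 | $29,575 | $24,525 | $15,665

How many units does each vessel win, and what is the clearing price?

Apex 3, Helix 3, Lumen 1; clearing price $32,376

Pooled unit-bids ranked (top 7): 49,825 (Apex-1), 47,966 (Helix-1), 46,026 (Helix-2), 43,470 (Apex-2), 41,846 (Helix-3), 35,085 (Apex-3), 33,750 (Lumen-1)
The (k+1)-th unit-bid is $32,376.
Allocation: Apex 3, Helix 3, Lumen 1.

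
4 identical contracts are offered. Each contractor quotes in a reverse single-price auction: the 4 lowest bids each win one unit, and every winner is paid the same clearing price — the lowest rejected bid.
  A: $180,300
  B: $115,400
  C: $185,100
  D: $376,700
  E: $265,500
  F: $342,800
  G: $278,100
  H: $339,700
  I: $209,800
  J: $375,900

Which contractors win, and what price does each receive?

Sorting: 115,400 (B), 180,300 (A), 185,100 (C), 209,800 (I), 265,500 (E), 278,100 (G), …
Winners (4 units): B, A, C, I.
Clearing price = lowest rejected bid = $265,500.

B, A, C, I; each is paid $265,500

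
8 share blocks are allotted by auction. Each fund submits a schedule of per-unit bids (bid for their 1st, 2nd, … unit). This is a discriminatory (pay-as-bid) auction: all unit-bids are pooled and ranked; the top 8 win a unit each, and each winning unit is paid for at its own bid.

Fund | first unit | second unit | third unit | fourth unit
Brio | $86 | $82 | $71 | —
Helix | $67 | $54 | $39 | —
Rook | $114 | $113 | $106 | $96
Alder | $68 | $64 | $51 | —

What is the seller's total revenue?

Merging the schedules and taking the best 8: 114 (Rook-1), 113 (Rook-2), 106 (Rook-3), 96 (Rook-4), 86 (Brio-1), 82 (Brio-2), 71 (Brio-3), 68 (Alder-1)
Next rejected bid: $67 (not a price — pay-as-bid).
Each winning unit pays its own bid.
Revenue = 114 + 113 + 106 + 96 + 86 + 82 + 71 + 68 = $736.

Total revenue: $736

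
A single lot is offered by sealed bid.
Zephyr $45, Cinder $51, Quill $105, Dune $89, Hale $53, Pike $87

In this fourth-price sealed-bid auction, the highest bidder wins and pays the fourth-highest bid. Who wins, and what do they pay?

Fourth-price sealed-bid auction: the highest bidder wins and pays the fourth-highest bid.
Bids in order: 105 (Quill) > 89 (Dune) > 87 (Pike) > 53 (Hale) > 51 (Cinder) > 45 (Zephyr)
Quill is highest; pays the fourth-highest bid, $53.

Quill pays $53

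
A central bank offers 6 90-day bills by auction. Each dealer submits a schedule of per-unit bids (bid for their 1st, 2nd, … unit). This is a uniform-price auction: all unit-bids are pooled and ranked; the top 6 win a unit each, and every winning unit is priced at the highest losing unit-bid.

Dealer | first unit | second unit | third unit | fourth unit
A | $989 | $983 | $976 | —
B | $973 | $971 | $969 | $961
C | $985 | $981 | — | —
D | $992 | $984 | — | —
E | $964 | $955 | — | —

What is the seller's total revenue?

Merging the schedules and taking the best 6: 992 (D-1), 989 (A-1), 985 (C-1), 984 (D-2), 983 (A-2), 981 (C-2)
Highest rejected unit-bid = $976.
Allocation: A 2, C 2, D 2. Every unit priced at $976.
Revenue = 6 × 976 = $5,856.

Total revenue: $5,856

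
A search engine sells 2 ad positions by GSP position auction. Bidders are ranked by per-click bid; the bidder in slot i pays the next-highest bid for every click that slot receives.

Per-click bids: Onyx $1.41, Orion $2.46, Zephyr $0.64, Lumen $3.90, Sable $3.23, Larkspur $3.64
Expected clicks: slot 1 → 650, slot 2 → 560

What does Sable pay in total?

Sable pays $0.00

Sorting advertisers: $3.90 (Lumen) > $3.64 (Larkspur) > $3.23 (Sable) > …
Sable ranks below slot 2 → no slot, pays nothing.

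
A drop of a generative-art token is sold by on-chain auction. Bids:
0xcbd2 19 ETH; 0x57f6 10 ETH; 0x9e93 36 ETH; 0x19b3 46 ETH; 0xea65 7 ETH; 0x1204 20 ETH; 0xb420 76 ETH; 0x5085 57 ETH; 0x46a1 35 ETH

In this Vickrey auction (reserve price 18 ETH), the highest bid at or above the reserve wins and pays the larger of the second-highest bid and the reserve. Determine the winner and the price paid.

Sorting bids: 76 (0xb420) > 57 (0x5085) > 46 (0x19b3) > 36 (0x9e93) > 35 (0x46a1) > 20 (0x1204) > …
0xb420 has the top bid at or above the reserve (76 ETH).
Second-highest bid 57 ETH exceeds the reserve 18 ETH → payment 57 ETH.

0xb420 pays 57 ETH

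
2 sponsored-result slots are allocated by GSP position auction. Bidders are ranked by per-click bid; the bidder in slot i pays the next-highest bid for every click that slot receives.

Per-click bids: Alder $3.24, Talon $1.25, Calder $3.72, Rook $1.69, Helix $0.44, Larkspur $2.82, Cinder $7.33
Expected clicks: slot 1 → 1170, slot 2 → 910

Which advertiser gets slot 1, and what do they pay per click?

Cinder; $3.72 per click

Per-click bids in order: $7.33 (Cinder) > $3.72 (Calder) > $3.24 (Alder) > …
Slot 1 goes to the first-ranked bidder, Cinder, who pays the next bid down: $3.72/click.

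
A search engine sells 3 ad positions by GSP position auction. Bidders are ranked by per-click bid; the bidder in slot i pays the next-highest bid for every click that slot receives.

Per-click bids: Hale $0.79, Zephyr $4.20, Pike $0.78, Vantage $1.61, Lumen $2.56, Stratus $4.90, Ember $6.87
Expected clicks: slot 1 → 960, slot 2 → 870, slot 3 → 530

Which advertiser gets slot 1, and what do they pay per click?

Ember; $4.90 per click

Sorting advertisers: $6.87 (Ember) > $4.90 (Stratus) > $4.20 (Zephyr) > $2.56 (Lumen) > …
Slot 1 goes to the first-ranked bidder, Ember, who pays the next bid down: $4.90/click.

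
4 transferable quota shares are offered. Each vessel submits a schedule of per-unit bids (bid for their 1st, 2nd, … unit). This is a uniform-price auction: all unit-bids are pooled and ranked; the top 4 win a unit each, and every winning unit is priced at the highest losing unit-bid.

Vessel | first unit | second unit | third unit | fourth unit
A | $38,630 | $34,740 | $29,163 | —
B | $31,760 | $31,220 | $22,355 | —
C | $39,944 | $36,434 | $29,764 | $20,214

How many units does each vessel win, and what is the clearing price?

A 2, C 2; clearing price $31,760

All unit-bids, highest first — top 4: 39,944 (C-1), 38,630 (A-1), 36,434 (C-2), 34,740 (A-2)
First bid not allocated: $31,760.
Allocation: A 2, C 2.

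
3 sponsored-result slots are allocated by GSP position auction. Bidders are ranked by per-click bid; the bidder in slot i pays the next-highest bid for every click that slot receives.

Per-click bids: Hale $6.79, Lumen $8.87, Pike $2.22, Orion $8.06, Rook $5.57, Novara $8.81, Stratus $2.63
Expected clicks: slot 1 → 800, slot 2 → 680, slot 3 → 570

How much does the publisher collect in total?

Total revenue: $16399.10

Sorting advertisers: $8.87 (Lumen) > $8.81 (Novara) > $8.06 (Orion) > $6.79 (Hale) > …
Slot 1: Lumen pays $8.81 × 800 = $7048.00
Slot 2: Novara pays $8.06 × 680 = $5480.80
Slot 3: Orion pays $6.79 × 570 = $3870.30
Total = $16399.10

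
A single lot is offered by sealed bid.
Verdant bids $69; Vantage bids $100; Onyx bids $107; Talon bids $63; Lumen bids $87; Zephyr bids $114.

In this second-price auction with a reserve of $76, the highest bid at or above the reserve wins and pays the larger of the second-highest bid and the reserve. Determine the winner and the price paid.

Zephyr pays $107

Bids in order: 114 (Zephyr) > 107 (Onyx) > 100 (Vantage) > 87 (Lumen) > 69 (Verdant) > 63 (Talon)
Highest eligible bid: Zephyr at $114.
max(second-highest $107, reserve $76) = $107; the reserve does not bind.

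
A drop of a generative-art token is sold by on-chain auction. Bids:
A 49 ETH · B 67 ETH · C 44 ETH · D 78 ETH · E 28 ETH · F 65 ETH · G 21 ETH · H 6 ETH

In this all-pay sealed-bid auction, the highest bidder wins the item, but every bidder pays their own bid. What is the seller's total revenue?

All-pay sealed-bid auction: the highest bidder wins the item, but every bidder pays their own bid.
Bids in order: 78 (D) > 67 (B) > 65 (F) > 49 (A) > 44 (C) > 28 (E) > …
D wins with the top bid; all bids are sunk regardless.
Every bidder forfeits their bid regardless of winning.
Revenue = 49 + 67 + 44 + 78 + 28 + 65 + 21 + 6 = 358 ETH.

Total revenue: 358 ETH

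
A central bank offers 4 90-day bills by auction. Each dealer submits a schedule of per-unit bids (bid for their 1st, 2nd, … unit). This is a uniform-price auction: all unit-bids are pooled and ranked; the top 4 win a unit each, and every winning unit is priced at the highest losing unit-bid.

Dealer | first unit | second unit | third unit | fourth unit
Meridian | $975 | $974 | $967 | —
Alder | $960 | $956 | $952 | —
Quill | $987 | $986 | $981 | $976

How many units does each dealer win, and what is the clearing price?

Quill 4; clearing price $975

All unit-bids, highest first — top 4: 987 (Quill-1), 986 (Quill-2), 981 (Quill-3), 976 (Quill-4)
The (k+1)-th unit-bid is $975.
Allocation: Quill 4.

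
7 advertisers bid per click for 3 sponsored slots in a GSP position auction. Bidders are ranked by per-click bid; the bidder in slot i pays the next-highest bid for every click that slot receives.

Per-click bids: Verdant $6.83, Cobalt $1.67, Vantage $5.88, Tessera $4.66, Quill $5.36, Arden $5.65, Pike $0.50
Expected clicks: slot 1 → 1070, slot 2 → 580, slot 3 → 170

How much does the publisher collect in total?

Total revenue: $10479.80

Per-click bids in order: $6.83 (Verdant) > $5.88 (Vantage) > $5.65 (Arden) > $5.36 (Quill) > …
Slot 1: Verdant pays $5.88 × 1070 = $6291.60
Slot 2: Vantage pays $5.65 × 580 = $3277.00
Slot 3: Arden pays $5.36 × 170 = $911.20
Total = $10479.80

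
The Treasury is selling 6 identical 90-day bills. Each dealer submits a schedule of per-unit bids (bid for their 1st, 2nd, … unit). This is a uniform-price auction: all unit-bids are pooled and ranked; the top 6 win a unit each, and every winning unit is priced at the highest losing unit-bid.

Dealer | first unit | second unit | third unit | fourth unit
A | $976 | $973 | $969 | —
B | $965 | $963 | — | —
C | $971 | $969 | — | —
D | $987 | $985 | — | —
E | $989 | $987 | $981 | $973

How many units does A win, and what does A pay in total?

A: 1 unit, pays $973

All unit-bids, highest first — top 6: 989 (E-1), 987 (D-1), 987 (E-2), 985 (D-2), 981 (E-3), 976 (A-1)
First bid not allocated: $973.
A wins 1 unit(s) at $973 each.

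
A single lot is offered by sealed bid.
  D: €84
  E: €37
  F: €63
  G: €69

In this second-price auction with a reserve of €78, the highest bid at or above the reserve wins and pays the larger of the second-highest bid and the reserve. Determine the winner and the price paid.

D pays €78

Rule: the highest bid at or above the reserve wins and pays the larger of the second-highest bid and the reserve.
Bids in order: 84 (D) > 69 (G) > 63 (F) > 37 (E)
Highest eligible bid: D at €84.
Second-highest bid €69 is below the reserve €78, so the reserve binds → payment €78.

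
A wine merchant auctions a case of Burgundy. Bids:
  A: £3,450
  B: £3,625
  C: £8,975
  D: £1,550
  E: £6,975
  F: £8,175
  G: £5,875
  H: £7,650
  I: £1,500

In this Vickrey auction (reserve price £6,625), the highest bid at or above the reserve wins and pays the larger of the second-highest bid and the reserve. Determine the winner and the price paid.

C pays £8,175

Bids in order: 8,975 (C) > 8,175 (F) > 7,650 (H) > 6,975 (E) > 5,875 (G) > 3,625 (B) > …
C has the top bid at or above the reserve (£8,975).
Second-highest bid £8,175 exceeds the reserve £6,625 → payment £8,175.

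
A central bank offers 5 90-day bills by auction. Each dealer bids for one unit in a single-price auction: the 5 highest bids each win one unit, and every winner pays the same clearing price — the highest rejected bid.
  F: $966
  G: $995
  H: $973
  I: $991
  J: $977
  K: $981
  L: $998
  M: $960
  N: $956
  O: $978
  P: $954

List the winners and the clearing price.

L, G, I, K, O; each pays $977

Ordering the bids: 998 (L), 995 (G), 991 (I), 981 (K), 978 (O), 977 (J), 973 (H), …
The 5 highest are L, G, I, K, O.
Clearing price = highest rejected bid = $977.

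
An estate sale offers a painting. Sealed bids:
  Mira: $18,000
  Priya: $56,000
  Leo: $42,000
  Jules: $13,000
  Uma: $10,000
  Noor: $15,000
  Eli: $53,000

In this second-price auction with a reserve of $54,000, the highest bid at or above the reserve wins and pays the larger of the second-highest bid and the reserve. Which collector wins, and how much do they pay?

Priya pays $54,000

Bids ranked: 56,000 (Priya) > 53,000 (Eli) > 42,000 (Leo) > 18,000 (Mira) > 15,000 (Noor) > 13,000 (Jules) > …
Highest eligible bid: Priya at $56,000.
Second-highest bid $53,000 is below the reserve $54,000, so the reserve binds → payment $54,000.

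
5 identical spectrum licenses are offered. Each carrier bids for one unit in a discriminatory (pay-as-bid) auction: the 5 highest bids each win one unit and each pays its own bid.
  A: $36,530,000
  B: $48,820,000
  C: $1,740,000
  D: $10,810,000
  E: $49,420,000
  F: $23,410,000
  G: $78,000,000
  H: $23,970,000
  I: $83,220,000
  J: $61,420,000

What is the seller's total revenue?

Total revenue: $320,880,000

Sorting: 83,220,000 (I), 78,000,000 (G), 61,420,000 (J), 49,420,000 (E), 48,820,000 (B), 36,530,000 (A), 23,970,000 (H), …
Top 5: I, G, J, E, B.
Total revenue = 83,220,000 + 78,000,000 + 61,420,000 + 49,420,000 + 48,820,000 = $320,880,000.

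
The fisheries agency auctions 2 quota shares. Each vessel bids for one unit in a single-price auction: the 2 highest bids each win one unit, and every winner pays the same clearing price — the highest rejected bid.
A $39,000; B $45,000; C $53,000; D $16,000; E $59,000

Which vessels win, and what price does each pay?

Bids ranked high→low: 59,000 (E), 53,000 (C), 45,000 (B), 39,000 (A), …
Top 2: E, C.
Clearing price = highest rejected bid = $45,000.

E, C; each pays $45,000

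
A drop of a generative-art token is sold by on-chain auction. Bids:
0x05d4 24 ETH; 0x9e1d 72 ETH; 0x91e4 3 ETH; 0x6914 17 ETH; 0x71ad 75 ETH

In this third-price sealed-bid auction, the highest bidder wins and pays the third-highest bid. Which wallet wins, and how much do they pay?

Rule: the highest bidder wins and pays the third-highest bid.
Sorting bids: 75 (0x71ad) > 72 (0x9e1d) > 24 (0x05d4) > 17 (0x6914) > 3 (0x91e4)
0x71ad is highest; pays the third-highest bid, 24 ETH.

0x71ad pays 24 ETH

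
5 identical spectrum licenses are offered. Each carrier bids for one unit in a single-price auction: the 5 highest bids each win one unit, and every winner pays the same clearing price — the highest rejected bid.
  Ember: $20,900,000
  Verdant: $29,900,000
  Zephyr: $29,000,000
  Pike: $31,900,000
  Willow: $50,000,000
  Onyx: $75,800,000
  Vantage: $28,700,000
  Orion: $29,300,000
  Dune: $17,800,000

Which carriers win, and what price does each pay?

Onyx, Willow, Pike, Verdant, Orion; each pays $29,000,000

Bids ranked high→low: 75,800,000 (Onyx), 50,000,000 (Willow), 31,900,000 (Pike), 29,900,000 (Verdant), 29,300,000 (Orion), 29,000,000 (Zephyr), 28,700,000 (Vantage), …
Winners (5 units): Onyx, Willow, Pike, Verdant, Orion.
Highest unsuccessful bid: $29,000,000 → clearing price.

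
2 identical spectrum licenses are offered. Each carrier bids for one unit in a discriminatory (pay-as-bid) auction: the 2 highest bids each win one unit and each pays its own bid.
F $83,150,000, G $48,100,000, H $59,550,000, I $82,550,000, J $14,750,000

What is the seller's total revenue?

Bids ranked high→low: 83,150,000 (F), 82,550,000 (I), 59,550,000 (H), 48,100,000 (G), …
Top 2: F, I.
Total revenue = 83,150,000 + 82,550,000 = $165,700,000.

Total revenue: $165,700,000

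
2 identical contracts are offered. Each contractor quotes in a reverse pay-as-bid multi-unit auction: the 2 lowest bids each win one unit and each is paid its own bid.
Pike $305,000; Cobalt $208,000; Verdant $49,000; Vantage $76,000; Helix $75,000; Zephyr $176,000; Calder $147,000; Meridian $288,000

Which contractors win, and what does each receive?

Bids ranked low→high: 49,000 (Verdant), 75,000 (Helix), 76,000 (Vantage), 147,000 (Calder), …
The 2 lowest are Verdant, Helix.
Each winner is paid its own bid: Verdant $49,000, Helix $75,000.

Verdant $49,000, Helix $75,000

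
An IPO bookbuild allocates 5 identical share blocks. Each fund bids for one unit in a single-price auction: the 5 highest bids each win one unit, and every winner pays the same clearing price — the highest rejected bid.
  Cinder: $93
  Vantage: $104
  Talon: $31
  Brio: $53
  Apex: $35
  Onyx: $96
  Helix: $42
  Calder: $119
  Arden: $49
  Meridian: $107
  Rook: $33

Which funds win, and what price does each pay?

Sorting: 119 (Calder), 107 (Meridian), 104 (Vantage), 96 (Onyx), 93 (Cinder), 53 (Brio), 49 (Arden), …
The 5 highest are Calder, Meridian, Vantage, Onyx, Cinder.
First losing bid is Brio's $53, which sets the uniform price.

Calder, Meridian, Vantage, Onyx, Cinder; each pays $53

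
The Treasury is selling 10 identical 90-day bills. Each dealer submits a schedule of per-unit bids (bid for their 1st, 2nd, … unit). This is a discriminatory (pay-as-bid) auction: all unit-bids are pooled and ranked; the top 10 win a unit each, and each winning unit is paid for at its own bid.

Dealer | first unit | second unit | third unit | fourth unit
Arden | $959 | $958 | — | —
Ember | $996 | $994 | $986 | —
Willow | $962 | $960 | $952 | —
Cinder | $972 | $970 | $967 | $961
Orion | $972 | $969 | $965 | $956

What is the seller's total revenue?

Merging the schedules and taking the best 10: 996 (Ember-1), 994 (Ember-2), 986 (Ember-3), 972 (Cinder-1), 972 (Orion-1), 970 (Cinder-2), 969 (Orion-2), 967 (Cinder-3), 965 (Orion-3), 962 (Willow-1)
Next rejected bid: $961 (not a price — pay-as-bid).
Each winning unit pays its own bid.
Revenue = 996 + 994 + 986 + 972 + 972 + 970 + 969 + 967 + 965 + 962 = $9,753.

Total revenue: $9,753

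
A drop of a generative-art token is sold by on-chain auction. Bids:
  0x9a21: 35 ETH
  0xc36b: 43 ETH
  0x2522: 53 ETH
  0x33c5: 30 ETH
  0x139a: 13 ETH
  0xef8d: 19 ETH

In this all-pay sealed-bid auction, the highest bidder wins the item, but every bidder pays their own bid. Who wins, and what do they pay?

0x2522 pays 53 ETH

All-pay sealed-bid auction: the highest bidder wins the item, but every bidder pays their own bid.
Bids ranked: 53 (0x2522) > 43 (0xc36b) > 35 (0x9a21) > 30 (0x33c5) > 19 (0xef8d) > 13 (0x139a)
0x2522 is highest and takes the item; every bidder forfeits their bid.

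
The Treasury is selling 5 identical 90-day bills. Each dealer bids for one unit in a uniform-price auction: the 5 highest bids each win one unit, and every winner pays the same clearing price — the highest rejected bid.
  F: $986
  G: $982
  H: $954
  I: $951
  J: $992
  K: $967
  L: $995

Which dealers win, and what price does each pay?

Sorting: 995 (L), 992 (J), 986 (F), 982 (G), 967 (K), 954 (H), 951 (I)
The 5 highest are L, J, F, G, K.
Highest unsuccessful bid: $954 → clearing price.

L, J, F, G, K; each pays $954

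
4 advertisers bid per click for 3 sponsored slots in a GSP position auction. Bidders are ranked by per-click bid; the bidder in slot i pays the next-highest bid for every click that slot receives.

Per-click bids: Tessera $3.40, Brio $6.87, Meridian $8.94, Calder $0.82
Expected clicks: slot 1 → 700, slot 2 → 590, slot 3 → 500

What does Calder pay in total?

Calder pays $0.00

Ranked by bid: $8.94 (Meridian) > $6.87 (Brio) > $3.40 (Tessera) > $0.82 (Calder)
Calder ranks below slot 3 → no slot, pays nothing.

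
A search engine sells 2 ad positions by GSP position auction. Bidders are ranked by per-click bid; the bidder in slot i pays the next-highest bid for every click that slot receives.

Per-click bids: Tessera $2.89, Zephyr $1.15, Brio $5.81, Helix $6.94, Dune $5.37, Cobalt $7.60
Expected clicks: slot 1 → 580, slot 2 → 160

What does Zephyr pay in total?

Ranked by bid: $7.60 (Cobalt) > $6.94 (Helix) > $5.81 (Brio) > …
Zephyr ranks below slot 2 → no slot, pays nothing.

Zephyr pays $0.00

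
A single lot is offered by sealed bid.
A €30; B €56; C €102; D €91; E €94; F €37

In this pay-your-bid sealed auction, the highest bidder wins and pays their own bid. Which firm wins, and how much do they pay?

C pays €102

Bids in order: 102 (C) > 94 (E) > 91 (D) > 56 (B) > 37 (F) > 30 (A)
C is highest → pays own bid, €102.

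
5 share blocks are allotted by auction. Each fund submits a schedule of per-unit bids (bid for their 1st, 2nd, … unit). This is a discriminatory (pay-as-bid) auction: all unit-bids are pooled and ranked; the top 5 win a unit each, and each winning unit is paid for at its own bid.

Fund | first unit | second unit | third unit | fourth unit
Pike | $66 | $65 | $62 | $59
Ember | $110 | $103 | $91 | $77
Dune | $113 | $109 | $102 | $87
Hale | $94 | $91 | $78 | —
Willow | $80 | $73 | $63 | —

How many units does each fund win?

Pooled unit-bids ranked (top 5): 113 (Dune-1), 110 (Ember-1), 109 (Dune-2), 103 (Ember-2), 102 (Dune-3)
Next rejected bid: $94 (not a price — pay-as-bid).
Allocation: Dune 3, Ember 2.

Dune 3, Ember 2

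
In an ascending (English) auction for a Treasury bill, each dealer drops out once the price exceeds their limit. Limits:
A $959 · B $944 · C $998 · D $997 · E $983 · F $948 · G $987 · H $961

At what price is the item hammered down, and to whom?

C wins at $997

Rule: the price rises until one bidder remains; the winner pays the price at which the last rival dropped out.
Limits ranked: 998 (C) > 997 (D) > 987 (G) > 983 (E) > 961 (H) > 959 (A) > …
Once the price passes $997, only C is left; the hammer falls at D's limit of $997.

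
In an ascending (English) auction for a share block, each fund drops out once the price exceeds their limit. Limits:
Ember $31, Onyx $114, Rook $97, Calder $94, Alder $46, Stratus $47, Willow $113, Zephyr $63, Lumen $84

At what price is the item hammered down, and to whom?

Open ascending-bid auction: the price rises until one bidder remains; the winner pays the price at which the last rival dropped out.
Limits ranked: 114 (Onyx) > 113 (Willow) > 97 (Rook) > 94 (Calder) > 84 (Lumen) > 63 (Zephyr) > …
Willow is the last rival to drop out, at $113; Onyx remains and wins at that price.

Onyx wins at $113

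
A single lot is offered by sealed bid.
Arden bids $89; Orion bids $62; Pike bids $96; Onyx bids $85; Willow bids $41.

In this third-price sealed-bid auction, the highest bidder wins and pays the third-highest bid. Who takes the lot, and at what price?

Pike pays $85

Third-price sealed-bid auction: the highest bidder wins and pays the third-highest bid.
Bids ranked: 96 (Pike) > 89 (Arden) > 85 (Onyx) > 62 (Orion) > 41 (Willow)
Pike is highest; pays the third-highest bid, $85.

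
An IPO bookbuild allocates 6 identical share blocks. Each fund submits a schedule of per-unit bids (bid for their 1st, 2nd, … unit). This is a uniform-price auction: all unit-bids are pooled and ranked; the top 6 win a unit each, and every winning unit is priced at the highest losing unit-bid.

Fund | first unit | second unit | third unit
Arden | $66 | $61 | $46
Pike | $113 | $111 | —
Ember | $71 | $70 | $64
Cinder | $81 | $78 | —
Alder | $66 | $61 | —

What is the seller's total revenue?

Total revenue: $396

Pooled unit-bids ranked (top 6): 113 (Pike-1), 111 (Pike-2), 81 (Cinder-1), 78 (Cinder-2), 71 (Ember-1), 70 (Ember-2)
The (k+1)-th unit-bid is $66.
Allocation: Cinder 2, Ember 2, Pike 2. Every unit priced at $66.
Revenue = 6 × 66 = $396.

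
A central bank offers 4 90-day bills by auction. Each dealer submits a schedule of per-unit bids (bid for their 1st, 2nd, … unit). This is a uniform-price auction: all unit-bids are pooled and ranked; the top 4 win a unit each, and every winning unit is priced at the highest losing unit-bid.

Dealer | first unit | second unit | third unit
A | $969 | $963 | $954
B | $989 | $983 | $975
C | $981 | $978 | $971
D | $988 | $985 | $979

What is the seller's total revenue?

Total revenue: $3,924

All unit-bids, highest first — top 4: 989 (B-1), 988 (D-1), 985 (D-2), 983 (B-2)
First bid not allocated: $981.
Allocation: B 2, D 2. Every unit priced at $981.
Revenue = 4 × 981 = $3,924.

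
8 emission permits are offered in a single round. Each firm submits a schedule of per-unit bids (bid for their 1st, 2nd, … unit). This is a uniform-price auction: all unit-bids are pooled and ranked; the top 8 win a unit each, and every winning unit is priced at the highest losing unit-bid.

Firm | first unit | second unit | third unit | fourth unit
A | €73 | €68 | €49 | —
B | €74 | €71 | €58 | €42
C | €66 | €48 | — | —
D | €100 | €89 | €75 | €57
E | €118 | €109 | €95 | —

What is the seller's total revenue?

All unit-bids, highest first — top 8: 118 (E-1), 109 (E-2), 100 (D-1), 95 (E-3), 89 (D-2), 75 (D-3), 74 (B-1), 73 (A-1)
First bid not allocated: €71.
Allocation: A 1, B 1, D 3, E 3. Every unit priced at €71.
Revenue = 8 × 71 = €568.

Total revenue: €568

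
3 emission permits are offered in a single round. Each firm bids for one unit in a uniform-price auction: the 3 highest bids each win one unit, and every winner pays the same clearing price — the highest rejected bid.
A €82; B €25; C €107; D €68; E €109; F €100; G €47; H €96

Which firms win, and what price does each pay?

Ordering the bids: 109 (E), 107 (C), 100 (F), 96 (H), 82 (A), …
Winners (3 units): E, C, F.
Clearing price = highest rejected bid = €96.

E, C, F; each pays €96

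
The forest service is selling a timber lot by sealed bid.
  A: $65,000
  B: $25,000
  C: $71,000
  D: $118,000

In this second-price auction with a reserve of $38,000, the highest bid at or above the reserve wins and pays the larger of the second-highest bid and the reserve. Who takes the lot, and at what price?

D pays $71,000

Second-price auction with a reserve of $38,000: the highest bid at or above the reserve wins and pays the larger of the second-highest bid and the reserve.
Bids ranked: 118,000 (D) > 71,000 (C) > 65,000 (A) > 25,000 (B)
Highest eligible bid: D at $118,000.
Second-highest bid $71,000 exceeds the reserve $38,000 → payment $71,000.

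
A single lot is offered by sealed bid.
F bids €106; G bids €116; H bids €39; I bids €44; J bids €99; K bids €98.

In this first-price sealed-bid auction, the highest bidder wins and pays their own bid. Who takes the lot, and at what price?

Bids ranked: 116 (G) > 106 (F) > 99 (J) > 98 (K) > 44 (I) > 39 (H)
First-price: G pays what they bid, €116.

G pays €116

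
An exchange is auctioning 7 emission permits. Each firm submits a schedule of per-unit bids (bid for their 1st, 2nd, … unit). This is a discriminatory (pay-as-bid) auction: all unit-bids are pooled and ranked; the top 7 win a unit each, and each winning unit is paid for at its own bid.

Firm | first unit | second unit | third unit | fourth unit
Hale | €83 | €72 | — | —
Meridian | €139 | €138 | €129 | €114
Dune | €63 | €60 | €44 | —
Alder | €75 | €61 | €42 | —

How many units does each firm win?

Pooled unit-bids ranked (top 7): 139 (Meridian-1), 138 (Meridian-2), 129 (Meridian-3), 114 (Meridian-4), 83 (Hale-1), 75 (Alder-1), 72 (Hale-2)
Next rejected bid: €63 (not a price — pay-as-bid).
Allocation: Alder 1, Hale 2, Meridian 4.

Alder 1, Hale 2, Meridian 4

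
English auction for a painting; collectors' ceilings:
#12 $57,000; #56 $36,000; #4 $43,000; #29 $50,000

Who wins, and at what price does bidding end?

Limits in order: 57,000 (#12) > 50,000 (#29) > 43,000 (#4) > 36,000 (#56)
#29 is the last rival to drop out, at $50,000; #12 remains and wins at that price.

#12 wins at $50,000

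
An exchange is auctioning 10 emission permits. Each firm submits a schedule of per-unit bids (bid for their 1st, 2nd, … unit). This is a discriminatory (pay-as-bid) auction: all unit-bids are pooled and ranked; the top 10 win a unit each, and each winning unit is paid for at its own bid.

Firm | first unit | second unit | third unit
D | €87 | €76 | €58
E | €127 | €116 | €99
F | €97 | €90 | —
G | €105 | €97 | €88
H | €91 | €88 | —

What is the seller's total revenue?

Total revenue: €998

All unit-bids, highest first — top 10: 127 (E-1), 116 (E-2), 105 (G-1), 99 (E-3), 97 (F-1), 97 (G-2), 91 (H-1), 90 (F-2), 88 (G-3), 88 (H-2)
Next rejected bid: €87 (not a price — pay-as-bid).
Each winning unit pays its own bid.
Revenue = 127 + 116 + 105 + 99 + 97 + 97 + 91 + 90 + 88 + 88 = €998.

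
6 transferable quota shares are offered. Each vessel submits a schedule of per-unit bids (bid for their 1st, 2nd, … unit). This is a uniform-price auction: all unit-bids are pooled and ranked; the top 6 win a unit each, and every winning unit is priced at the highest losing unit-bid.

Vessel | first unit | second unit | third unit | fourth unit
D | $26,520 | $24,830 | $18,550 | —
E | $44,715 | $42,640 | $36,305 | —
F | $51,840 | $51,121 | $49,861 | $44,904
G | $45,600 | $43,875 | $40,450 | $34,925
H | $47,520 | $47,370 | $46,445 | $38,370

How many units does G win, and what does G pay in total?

Pooled unit-bids ranked (top 6): 51,840 (F-1), 51,121 (F-2), 49,861 (F-3), 47,520 (H-1), 47,370 (H-2), 46,445 (H-3)
Highest rejected unit-bid = $45,600.
G wins 0 unit(s) at $45,600 each.

G: 0 units, pays $0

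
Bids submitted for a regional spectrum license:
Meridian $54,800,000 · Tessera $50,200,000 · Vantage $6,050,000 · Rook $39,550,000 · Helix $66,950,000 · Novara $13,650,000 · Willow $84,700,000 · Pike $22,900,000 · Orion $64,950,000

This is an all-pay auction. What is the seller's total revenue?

Bids in order: 84,700,000 (Willow) > 66,950,000 (Helix) > 64,950,000 (Orion) > 54,800,000 (Meridian) > 50,200,000 (Tessera) > 39,550,000 (Rook) > …
Every bidder forfeits their bid regardless of winning.
Revenue = 54,800,000 + 50,200,000 + 6,050,000 + 39,550,000 + 66,950,000 + 13,650,000 + 84,700,000 + 22,900,000 + 64,950,000 = $403,750,000.

Total revenue: $403,750,000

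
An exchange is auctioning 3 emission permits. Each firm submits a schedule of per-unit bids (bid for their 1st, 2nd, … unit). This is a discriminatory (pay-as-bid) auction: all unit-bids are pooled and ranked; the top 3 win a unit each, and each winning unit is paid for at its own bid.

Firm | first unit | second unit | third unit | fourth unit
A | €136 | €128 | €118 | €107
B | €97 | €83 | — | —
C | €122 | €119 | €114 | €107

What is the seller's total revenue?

Pooled unit-bids ranked (top 3): 136 (A-1), 128 (A-2), 122 (C-1)
Next rejected bid: €119 (not a price — pay-as-bid).
Each winning unit pays its own bid.
Revenue = 136 + 128 + 122 = €386.

Total revenue: €386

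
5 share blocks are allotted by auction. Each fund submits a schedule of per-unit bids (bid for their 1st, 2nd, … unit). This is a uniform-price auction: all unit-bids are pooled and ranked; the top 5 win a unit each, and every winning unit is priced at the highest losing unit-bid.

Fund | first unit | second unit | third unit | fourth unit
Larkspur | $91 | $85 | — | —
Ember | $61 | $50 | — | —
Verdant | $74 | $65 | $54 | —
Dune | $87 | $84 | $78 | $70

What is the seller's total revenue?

Pooled unit-bids ranked (top 5): 91 (Larkspur-1), 87 (Dune-1), 85 (Larkspur-2), 84 (Dune-2), 78 (Dune-3)
Highest rejected unit-bid = $74.
Allocation: Dune 3, Larkspur 2. Every unit priced at $74.
Revenue = 5 × 74 = $370.

Total revenue: $370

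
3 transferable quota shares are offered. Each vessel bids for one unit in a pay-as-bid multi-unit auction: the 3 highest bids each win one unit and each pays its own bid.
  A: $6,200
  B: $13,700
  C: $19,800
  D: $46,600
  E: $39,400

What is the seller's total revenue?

Ordering the bids: 46,600 (D), 39,400 (E), 19,800 (C), 13,700 (B), 6,200 (A)
Winners (3 units): D, E, C.
Total revenue = 46,600 + 39,400 + 19,800 = $105,800.

Total revenue: $105,800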